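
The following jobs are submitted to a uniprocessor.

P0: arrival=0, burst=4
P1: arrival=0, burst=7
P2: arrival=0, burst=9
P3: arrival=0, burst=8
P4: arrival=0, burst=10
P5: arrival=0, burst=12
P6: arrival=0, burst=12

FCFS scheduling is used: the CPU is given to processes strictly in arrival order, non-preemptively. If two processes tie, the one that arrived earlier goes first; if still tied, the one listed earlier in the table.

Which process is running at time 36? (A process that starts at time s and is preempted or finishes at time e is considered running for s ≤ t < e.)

P4

Schedule: | P0 0-4 | P1 4-11 | P2 11-20 | P3 20-28 | P4 28-38 | P5 38-50 | P6 50-62 |
Completion: P0=4  P1=11  P2=20  P3=28  P4=38  P5=50  P6=62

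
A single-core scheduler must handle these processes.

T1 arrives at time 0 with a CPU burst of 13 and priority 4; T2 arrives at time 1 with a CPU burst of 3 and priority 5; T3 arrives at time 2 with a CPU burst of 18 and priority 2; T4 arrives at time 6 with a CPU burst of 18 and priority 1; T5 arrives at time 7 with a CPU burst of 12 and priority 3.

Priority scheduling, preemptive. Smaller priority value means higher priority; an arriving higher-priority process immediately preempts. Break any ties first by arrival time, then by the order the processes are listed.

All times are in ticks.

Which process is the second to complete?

Timeline: | T1 0-2 | T3 2-6 | T4 6-24 | T3 24-38 | T5 38-50 | T1 50-61 | T2 61-64 |
Completion: T1=61  T2=64  T3=38  T4=24  T5=50
Finish order: T4 → T3 → T5 → T1 → T2

T3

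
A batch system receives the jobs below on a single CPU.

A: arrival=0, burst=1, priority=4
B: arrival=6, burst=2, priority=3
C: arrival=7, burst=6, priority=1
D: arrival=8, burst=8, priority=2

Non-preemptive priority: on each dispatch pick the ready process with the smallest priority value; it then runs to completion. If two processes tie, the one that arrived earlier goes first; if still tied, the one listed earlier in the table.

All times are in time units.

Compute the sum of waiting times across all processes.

7

Timeline: | A 0-1 | idle 1-6 | B 6-8 | C 8-14 | D 14-22 |
Completion: A=1  B=8  C=14  D=22
Waiting = turnaround − burst: A=0, B=0, C=1, D=6
Total waiting = 0 + 0 + 1 + 6 = 7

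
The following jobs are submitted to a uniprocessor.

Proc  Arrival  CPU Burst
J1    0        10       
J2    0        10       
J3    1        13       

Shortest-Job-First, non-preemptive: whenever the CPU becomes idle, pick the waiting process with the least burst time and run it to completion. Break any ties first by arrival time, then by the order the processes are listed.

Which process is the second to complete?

J2

Timeline: | J1 0-10 | J2 10-20 | J3 20-33 |
Completion: J1=10  J2=20  J3=33
Turnaround (C−A): J1=10  J2=20  J3=32
Finish order: J1 → J2 → J3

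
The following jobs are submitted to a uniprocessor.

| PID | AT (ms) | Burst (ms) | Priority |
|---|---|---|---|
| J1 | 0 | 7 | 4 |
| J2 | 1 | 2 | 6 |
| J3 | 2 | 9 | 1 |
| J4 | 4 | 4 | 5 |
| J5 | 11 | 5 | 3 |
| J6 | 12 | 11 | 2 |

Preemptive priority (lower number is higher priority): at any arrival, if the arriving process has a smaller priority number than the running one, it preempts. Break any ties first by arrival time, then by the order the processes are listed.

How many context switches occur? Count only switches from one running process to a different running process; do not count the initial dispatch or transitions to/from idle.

Timeline: | J1 0-2 | J3 2-11 | J5 11-12 | J6 12-23 | J5 23-27 | J1 27-32 | J4 32-36 | J2 36-38 |
Completion: J1=32  J2=38  J3=11  J4=36  J5=27  J6=23

7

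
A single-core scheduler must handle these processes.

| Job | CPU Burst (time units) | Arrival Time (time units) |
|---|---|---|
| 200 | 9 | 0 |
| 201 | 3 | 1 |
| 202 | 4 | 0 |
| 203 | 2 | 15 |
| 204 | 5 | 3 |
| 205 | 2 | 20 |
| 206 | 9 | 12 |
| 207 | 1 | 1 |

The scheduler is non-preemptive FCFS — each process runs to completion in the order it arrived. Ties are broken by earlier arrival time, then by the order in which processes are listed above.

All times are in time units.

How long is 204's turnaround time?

19

Timeline: | 200 0-9 | 202 9-13 | 201 13-16 | 207 16-17 | 204 17-22 | 206 22-31 | 203 31-33 | 205 33-35 |
Completion: 200=9  201=16  202=13  203=33  204=22  205=35  206=31  207=17
Turnaround(204) = completion − arrival = 22 − 3 = 19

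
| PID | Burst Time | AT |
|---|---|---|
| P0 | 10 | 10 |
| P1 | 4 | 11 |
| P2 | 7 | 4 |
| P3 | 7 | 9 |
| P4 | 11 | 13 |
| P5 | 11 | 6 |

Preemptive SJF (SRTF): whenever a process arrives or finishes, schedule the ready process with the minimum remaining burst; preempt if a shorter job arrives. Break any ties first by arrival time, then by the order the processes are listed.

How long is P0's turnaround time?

22

Timeline: | idle 0-4 | P2 4-11 | P1 11-15 | P3 15-22 | P0 22-32 | P5 32-43 | P4 43-54 |
Completion: P0=32  P1=15  P2=11  P3=22  P4=54  P5=43
Turnaround (C−A): P0=22  P1=4  P2=7  P3=13  P4=41  P5=37
Turnaround(P0) = completion − arrival = 32 − 10 = 22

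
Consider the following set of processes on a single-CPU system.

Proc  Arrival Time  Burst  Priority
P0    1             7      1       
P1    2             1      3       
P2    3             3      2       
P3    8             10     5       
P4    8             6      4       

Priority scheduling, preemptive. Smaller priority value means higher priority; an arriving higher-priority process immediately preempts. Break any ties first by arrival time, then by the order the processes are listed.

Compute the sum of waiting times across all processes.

Gantt: | idle 0-1 | P0 1-8 | P2 8-11 | P1 11-12 | P4 12-18 | P3 18-28 |
Completion: P0=8  P1=12  P2=11  P3=28  P4=18
Turnaround (C−A): P0=7  P1=10  P2=8  P3=20  P4=10
Waiting = turnaround − burst: P0=0, P1=9, P2=5, P3=10, P4=4
Total waiting = 0 + 9 + 5 + 10 + 4 = 28

28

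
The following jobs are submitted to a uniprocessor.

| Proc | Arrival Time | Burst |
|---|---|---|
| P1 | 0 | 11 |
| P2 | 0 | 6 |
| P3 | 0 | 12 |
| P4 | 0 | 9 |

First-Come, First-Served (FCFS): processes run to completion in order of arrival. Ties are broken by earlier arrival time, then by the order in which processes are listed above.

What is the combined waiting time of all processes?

57

Gantt: | P1 0-11 | P2 11-17 | P3 17-29 | P4 29-38 |
Completion: P1=11  P2=17  P3=29  P4=38
Turnaround (C−A): P1=11  P2=17  P3=29  P4=38
Waiting = turnaround − burst: P1=0, P2=11, P3=17, P4=29
Total waiting = 0 + 11 + 17 + 29 = 57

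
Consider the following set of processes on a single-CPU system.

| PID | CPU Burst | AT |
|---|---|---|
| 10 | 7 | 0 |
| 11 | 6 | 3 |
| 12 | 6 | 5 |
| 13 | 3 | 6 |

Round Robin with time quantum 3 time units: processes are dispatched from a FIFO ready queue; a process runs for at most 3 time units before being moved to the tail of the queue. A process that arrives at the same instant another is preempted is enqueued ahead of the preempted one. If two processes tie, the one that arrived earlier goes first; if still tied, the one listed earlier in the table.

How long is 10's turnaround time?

19

Timeline: | 10 0-3 | 11 3-6 | 10 6-9 | 12 9-12 | 13 12-15 | 11 15-18 | 10 18-19 | 12 19-22 |
Completion: 10=19  11=18  12=22  13=15
Turnaround (C−A): 10=19  11=15  12=17  13=9
Turnaround(10) = completion − arrival = 19 − 0 = 19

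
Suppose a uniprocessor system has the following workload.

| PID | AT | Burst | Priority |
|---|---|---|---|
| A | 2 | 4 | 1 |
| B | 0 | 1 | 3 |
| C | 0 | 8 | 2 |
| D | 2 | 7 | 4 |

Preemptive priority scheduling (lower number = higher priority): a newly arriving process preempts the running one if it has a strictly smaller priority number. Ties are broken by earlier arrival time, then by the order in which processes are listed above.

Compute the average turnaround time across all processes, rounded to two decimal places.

11.75

Timeline: | C 0-2 | A 2-6 | C 6-12 | B 12-13 | D 13-20 |
Completion: A=6  B=13  C=12  D=20
Turnaround times: A=4, B=13, C=12, D=18
Average turnaround = (4+13+12+18) / 4 = 47/4 = 11.75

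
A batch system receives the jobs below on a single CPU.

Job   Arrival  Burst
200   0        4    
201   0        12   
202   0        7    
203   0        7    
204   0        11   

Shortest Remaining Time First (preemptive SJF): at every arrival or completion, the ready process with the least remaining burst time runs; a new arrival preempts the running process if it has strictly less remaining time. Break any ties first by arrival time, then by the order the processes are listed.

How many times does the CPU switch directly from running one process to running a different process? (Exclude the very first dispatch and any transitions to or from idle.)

Timeline: | 200 0-4 | 202 4-11 | 203 11-18 | 204 18-29 | 201 29-41 |
Completion: 200=4  201=41  202=11  203=18  204=29

4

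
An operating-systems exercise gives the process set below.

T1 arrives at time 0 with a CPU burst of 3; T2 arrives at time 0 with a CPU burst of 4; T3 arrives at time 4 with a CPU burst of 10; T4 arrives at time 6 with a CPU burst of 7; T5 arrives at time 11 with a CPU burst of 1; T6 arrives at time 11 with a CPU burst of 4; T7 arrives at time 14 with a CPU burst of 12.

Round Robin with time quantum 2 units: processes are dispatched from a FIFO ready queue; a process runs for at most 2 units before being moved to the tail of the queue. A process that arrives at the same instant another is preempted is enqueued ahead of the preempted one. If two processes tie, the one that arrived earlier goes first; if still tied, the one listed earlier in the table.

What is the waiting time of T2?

Timeline: | T1 0-2 | T2 2-4 | T1 4-5 | T3 5-7 | T2 7-9 | T4 9-11 | T3 11-13 | T5 13-14 | T6 14-16 | T4 16-18 | T3 18-20 | T7 20-22 | T6 22-24 | T4 24-26 | T3 26-28 | T7 28-30 | T4 30-31 | T3 31-33 | T7 33-41 |
Completion: T1=5  T2=9  T3=33  T4=31  T5=14  T6=24  T7=41
Waiting(T2) = turnaround − burst = 9 − 4 = 5

5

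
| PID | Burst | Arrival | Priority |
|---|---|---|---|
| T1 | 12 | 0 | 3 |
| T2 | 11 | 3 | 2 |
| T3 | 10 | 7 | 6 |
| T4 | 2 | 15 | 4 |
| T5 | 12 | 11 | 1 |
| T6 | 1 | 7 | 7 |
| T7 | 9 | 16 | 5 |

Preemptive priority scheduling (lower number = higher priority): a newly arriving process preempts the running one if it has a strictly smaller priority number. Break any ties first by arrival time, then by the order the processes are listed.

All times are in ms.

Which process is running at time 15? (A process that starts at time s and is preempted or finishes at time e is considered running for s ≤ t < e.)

T5

Schedule: | T1 0-3 | T2 3-11 | T5 11-23 | T2 23-26 | T1 26-35 | T4 35-37 | T7 37-46 | T3 46-56 | T6 56-57 |
Completion: T1=35  T2=26  T3=56  T4=37  T5=23  T6=57  T7=46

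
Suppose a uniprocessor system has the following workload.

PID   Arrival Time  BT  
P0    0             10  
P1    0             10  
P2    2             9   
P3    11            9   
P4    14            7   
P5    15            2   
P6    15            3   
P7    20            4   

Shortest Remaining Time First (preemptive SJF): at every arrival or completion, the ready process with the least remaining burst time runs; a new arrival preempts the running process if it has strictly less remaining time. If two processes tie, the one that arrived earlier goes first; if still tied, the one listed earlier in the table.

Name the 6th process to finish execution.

P4

Gantt: | P0 0-10 | P2 10-15 | P5 15-17 | P6 17-20 | P2 20-24 | P7 24-28 | P4 28-35 | P3 35-44 | P1 44-54 |
Completion: P0=10  P1=54  P2=24  P3=44  P4=35  P5=17  P6=20  P7=28
Turnaround (C−A): P0=10  P1=54  P2=22  P3=33  P4=21  P5=2  P6=5  P7=8
Finish order: P0 → P5 → P6 → P2 → P7 → P4 → P3 → P1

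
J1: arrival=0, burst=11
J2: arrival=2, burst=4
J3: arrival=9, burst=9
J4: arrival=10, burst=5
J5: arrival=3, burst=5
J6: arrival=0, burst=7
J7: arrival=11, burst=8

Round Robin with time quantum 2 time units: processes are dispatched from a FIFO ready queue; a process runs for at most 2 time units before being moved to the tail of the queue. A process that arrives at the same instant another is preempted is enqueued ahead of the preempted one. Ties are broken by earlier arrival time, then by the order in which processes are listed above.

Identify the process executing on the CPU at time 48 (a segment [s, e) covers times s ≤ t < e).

Gantt: | J1 0-2 | J6 2-4 | J2 4-6 | J1 6-8 | J5 8-10 | J6 10-12 | J2 12-14 | J1 14-16 | J3 16-18 | J4 18-20 | J5 20-22 | J7 22-24 | J6 24-26 | J1 26-28 | J3 28-30 | J4 30-32 | J5 32-33 | J7 33-35 | J6 35-36 | J1 36-38 | J3 38-40 | J4 40-41 | J7 41-43 | J1 43-44 | J3 44-46 | J7 46-48 | J3 48-49 |
Completion: J1=44  J2=14  J3=49  J4=41  J5=33  J6=36  J7=48
Turnaround (C−A): J1=44  J2=12  J3=40  J4=31  J5=30  J6=36  J7=37

J3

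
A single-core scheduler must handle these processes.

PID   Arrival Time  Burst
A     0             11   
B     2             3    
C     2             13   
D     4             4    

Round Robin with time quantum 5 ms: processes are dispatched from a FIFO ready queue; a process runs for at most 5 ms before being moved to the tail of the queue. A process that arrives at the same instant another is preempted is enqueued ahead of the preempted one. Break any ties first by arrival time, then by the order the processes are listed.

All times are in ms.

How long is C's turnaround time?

29

Timeline: | A 0-5 | B 5-8 | C 8-13 | D 13-17 | A 17-22 | C 22-27 | A 27-28 | C 28-31 |
Completion: A=28  B=8  C=31  D=17
Turnaround(C) = completion − arrival = 31 − 2 = 29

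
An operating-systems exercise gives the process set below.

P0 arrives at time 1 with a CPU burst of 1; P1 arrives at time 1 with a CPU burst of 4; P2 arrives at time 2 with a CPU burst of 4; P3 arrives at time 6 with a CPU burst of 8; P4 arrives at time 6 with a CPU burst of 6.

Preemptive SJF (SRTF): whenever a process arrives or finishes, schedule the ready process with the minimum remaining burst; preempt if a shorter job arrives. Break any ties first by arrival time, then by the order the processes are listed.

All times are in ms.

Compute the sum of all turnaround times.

42

Gantt: | idle 0-1 | P0 1-2 | P1 2-6 | P2 6-10 | P4 10-16 | P3 16-24 |
Completion: P0=2  P1=6  P2=10  P3=24  P4=16
Turnaround = completion − arrival: P0=1, P1=5, P2=8, P3=18, P4=10
Total turnaround = 1 + 5 + 8 + 18 + 10 = 42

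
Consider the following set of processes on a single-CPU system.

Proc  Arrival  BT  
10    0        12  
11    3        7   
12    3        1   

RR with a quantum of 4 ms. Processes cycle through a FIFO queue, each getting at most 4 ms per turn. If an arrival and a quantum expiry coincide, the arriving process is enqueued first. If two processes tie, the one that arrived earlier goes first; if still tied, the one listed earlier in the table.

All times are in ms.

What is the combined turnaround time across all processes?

Gantt: | 10 0-4 | 11 4-8 | 12 8-9 | 10 9-13 | 11 13-16 | 10 16-20 |
Completion: 10=20  11=16  12=9
Turnaround (C−A): 10=20  11=13  12=6
Turnaround = completion − arrival: 10=20, 11=13, 12=6
Total turnaround = 20 + 13 + 6 = 39

39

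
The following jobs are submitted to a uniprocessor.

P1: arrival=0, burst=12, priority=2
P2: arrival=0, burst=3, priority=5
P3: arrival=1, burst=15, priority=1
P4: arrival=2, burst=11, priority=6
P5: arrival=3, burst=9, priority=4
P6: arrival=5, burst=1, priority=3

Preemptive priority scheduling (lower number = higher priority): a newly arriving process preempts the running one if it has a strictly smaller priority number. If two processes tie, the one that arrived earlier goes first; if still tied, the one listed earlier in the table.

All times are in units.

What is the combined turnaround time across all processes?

188

Timeline: | P1 0-1 | P3 1-16 | P1 16-27 | P6 27-28 | P5 28-37 | P2 37-40 | P4 40-51 |
Completion: P1=27  P2=40  P3=16  P4=51  P5=37  P6=28
Turnaround = completion − arrival: P1=27, P2=40, P3=15, P4=49, P5=34, P6=23
Total turnaround = 27 + 40 + 15 + 49 + 34 + 23 = 188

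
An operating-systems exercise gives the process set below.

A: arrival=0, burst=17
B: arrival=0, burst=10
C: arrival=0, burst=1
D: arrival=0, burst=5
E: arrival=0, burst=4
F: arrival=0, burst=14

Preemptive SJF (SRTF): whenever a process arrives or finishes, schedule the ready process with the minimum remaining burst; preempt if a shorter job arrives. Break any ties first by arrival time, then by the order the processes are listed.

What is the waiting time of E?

Timeline: | C 0-1 | E 1-5 | D 5-10 | B 10-20 | F 20-34 | A 34-51 |
Completion: A=51  B=20  C=1  D=10  E=5  F=34
Waiting(E) = turnaround − burst = 5 − 4 = 1

1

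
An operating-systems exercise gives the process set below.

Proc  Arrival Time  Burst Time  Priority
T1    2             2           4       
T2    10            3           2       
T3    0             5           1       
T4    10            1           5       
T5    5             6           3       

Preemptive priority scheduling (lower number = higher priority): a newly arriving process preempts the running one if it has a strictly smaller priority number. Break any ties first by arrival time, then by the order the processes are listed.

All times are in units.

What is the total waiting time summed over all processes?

21

Gantt: | T3 0-5 | T5 5-10 | T2 10-13 | T5 13-14 | T1 14-16 | T4 16-17 |
Completion: T1=16  T2=13  T3=5  T4=17  T5=14
Turnaround (C−A): T1=14  T2=3  T3=5  T4=7  T5=9
Waiting = turnaround − burst: T1=12, T2=0, T3=0, T4=6, T5=3
Total waiting = 12 + 0 + 0 + 6 + 3 = 21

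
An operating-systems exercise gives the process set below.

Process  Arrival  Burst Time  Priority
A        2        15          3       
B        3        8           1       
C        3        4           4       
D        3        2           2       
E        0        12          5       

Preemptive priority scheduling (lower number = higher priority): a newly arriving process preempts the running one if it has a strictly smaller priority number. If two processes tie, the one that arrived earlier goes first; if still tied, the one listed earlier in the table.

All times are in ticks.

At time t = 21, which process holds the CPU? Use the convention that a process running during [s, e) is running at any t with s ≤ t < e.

Timeline: | E 0-2 | A 2-3 | B 3-11 | D 11-13 | A 13-27 | C 27-31 | E 31-41 |
Completion: A=27  B=11  C=31  D=13  E=41

A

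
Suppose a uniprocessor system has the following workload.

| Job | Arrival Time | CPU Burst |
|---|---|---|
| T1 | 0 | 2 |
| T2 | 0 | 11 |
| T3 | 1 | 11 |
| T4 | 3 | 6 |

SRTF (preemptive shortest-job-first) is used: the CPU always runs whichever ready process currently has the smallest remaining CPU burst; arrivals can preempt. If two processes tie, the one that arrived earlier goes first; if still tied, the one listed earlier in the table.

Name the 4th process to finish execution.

Schedule: | T1 0-2 | T2 2-3 | T4 3-9 | T2 9-19 | T3 19-30 |
Completion: T1=2  T2=19  T3=30  T4=9
Finish order: T1 → T4 → T2 → T3

T3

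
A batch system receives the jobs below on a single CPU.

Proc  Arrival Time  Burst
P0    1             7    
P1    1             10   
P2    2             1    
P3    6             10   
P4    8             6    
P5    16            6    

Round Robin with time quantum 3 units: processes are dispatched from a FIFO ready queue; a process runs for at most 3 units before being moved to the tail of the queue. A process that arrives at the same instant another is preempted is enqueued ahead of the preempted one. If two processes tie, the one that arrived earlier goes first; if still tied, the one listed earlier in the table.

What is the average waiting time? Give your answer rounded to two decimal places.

18.00

Gantt: | idle 0-1 | P0 1-4 | P1 4-7 | P2 7-8 | P0 8-11 | P3 11-14 | P1 14-17 | P4 17-20 | P0 20-21 | P3 21-24 | P5 24-27 | P1 27-30 | P4 30-33 | P3 33-36 | P5 36-39 | P1 39-40 | P3 40-41 |
Completion: P0=21  P1=40  P2=8  P3=41  P4=33  P5=39
Waiting times: P0=13, P1=29, P2=5, P3=25, P4=19, P5=17
Average waiting = (13+29+5+25+19+17) / 6 = 108/6 = 18.00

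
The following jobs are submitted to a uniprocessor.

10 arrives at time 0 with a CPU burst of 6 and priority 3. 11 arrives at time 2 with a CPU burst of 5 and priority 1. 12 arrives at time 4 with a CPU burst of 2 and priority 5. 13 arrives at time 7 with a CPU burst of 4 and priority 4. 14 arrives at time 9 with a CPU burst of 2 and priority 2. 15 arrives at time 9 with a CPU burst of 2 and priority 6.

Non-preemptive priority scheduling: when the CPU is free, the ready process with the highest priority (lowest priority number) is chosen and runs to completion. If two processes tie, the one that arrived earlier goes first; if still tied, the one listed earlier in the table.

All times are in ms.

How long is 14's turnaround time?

4

Schedule: | 10 0-6 | 11 6-11 | 14 11-13 | 13 13-17 | 12 17-19 | 15 19-21 |
Completion: 10=6  11=11  12=19  13=17  14=13  15=21
Turnaround (C−A): 10=6  11=9  12=15  13=10  14=4  15=12
Turnaround(14) = completion − arrival = 13 − 9 = 4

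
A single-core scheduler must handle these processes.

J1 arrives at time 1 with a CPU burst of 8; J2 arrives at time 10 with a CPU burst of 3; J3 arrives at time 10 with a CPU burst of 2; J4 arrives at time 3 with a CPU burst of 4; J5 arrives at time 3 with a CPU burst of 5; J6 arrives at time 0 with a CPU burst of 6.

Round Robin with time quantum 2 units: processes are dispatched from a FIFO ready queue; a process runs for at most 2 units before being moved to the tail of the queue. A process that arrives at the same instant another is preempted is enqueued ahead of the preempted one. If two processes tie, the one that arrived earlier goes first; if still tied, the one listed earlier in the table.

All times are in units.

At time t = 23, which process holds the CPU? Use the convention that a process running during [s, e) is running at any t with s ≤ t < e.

J1

Gantt: | J6 0-2 | J1 2-4 | J6 4-6 | J4 6-8 | J5 8-10 | J1 10-12 | J6 12-14 | J4 14-16 | J2 16-18 | J3 18-20 | J5 20-22 | J1 22-24 | J2 24-25 | J5 25-26 | J1 26-28 |
Completion: J1=28  J2=25  J3=20  J4=16  J5=26  J6=14
Turnaround (C−A): J1=27  J2=15  J3=10  J4=13  J5=23  J6=14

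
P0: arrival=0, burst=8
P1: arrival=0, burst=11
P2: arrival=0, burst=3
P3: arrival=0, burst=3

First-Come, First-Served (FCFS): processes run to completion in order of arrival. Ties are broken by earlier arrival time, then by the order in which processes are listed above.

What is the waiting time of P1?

Gantt: | P0 0-8 | P1 8-19 | P2 19-22 | P3 22-25 |
Completion: P0=8  P1=19  P2=22  P3=25
Turnaround (C−A): P0=8  P1=19  P2=22  P3=25
Waiting(P1) = turnaround − burst = 19 − 11 = 8

8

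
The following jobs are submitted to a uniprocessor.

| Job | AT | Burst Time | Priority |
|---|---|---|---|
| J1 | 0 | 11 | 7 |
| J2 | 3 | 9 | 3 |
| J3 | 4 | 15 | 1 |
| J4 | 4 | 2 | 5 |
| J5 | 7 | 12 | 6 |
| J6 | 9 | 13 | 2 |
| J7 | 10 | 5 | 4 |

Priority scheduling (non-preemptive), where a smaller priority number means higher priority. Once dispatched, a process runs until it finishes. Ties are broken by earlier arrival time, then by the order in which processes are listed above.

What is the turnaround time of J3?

Schedule: | J1 0-11 | J3 11-26 | J6 26-39 | J2 39-48 | J7 48-53 | J4 53-55 | J5 55-67 |
Completion: J1=11  J2=48  J3=26  J4=55  J5=67  J6=39  J7=53
Turnaround (C−A): J1=11  J2=45  J3=22  J4=51  J5=60  J6=30  J7=43
Turnaround(J3) = completion − arrival = 26 − 4 = 22

22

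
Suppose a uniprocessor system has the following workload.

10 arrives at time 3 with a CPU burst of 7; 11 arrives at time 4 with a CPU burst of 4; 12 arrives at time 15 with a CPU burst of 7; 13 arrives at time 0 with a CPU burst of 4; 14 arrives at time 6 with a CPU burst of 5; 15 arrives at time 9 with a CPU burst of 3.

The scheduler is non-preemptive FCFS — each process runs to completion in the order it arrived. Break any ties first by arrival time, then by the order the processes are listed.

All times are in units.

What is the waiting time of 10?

Gantt: | 13 0-4 | 10 4-11 | 11 11-15 | 14 15-20 | 15 20-23 | 12 23-30 |
Completion: 10=11  11=15  12=30  13=4  14=20  15=23
Waiting(10) = turnaround − burst = 8 − 7 = 1

1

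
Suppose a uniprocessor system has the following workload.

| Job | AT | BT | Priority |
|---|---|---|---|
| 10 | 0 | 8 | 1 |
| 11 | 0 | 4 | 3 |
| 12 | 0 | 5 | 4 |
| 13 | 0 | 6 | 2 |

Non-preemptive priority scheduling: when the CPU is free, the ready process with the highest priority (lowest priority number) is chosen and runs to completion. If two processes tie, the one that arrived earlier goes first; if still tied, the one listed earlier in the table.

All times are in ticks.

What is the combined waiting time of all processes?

Schedule: | 10 0-8 | 13 8-14 | 11 14-18 | 12 18-23 |
Completion: 10=8  11=18  12=23  13=14
Waiting = turnaround − burst: 10=0, 11=14, 12=18, 13=8
Total waiting = 0 + 14 + 18 + 8 = 40

40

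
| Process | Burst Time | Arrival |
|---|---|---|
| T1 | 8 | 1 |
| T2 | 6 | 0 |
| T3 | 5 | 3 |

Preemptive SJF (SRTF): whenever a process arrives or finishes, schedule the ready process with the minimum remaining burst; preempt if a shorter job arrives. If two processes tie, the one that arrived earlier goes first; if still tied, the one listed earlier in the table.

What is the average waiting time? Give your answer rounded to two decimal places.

4.33

Schedule: | T2 0-6 | T3 6-11 | T1 11-19 |
Completion: T1=19  T2=6  T3=11
Waiting times: T1=10, T2=0, T3=3
Average waiting = (10+0+3) / 3 = 13/3 = 4.33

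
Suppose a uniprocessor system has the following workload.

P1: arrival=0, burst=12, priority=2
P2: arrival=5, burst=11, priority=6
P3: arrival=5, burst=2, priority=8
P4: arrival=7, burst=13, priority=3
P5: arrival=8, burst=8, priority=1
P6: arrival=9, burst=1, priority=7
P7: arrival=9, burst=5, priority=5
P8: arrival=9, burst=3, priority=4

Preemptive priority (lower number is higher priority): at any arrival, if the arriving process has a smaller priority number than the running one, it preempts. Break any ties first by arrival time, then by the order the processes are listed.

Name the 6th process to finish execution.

Schedule: | P1 0-8 | P5 8-16 | P1 16-20 | P4 20-33 | P8 33-36 | P7 36-41 | P2 41-52 | P6 52-53 | P3 53-55 |
Completion: P1=20  P2=52  P3=55  P4=33  P5=16  P6=53  P7=41  P8=36
Turnaround (C−A): P1=20  P2=47  P3=50  P4=26  P5=8  P6=44  P7=32  P8=27
Finish order: P5 → P1 → P4 → P8 → P7 → P2 → P6 → P3

P2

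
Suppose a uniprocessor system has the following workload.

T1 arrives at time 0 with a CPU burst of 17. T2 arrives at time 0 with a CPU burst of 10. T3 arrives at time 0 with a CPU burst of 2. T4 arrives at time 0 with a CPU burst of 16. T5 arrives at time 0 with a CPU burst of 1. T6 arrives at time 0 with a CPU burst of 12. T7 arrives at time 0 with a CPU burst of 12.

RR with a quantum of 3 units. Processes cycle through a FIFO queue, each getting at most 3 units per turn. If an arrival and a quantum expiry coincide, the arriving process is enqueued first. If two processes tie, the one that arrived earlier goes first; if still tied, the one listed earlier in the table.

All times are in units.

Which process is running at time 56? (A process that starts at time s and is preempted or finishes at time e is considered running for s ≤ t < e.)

Gantt: | T1 0-3 | T2 3-6 | T3 6-8 | T4 8-11 | T5 11-12 | T6 12-15 | T7 15-18 | T1 18-21 | T2 21-24 | T4 24-27 | T6 27-30 | T7 30-33 | T1 33-36 | T2 36-39 | T4 39-42 | T6 42-45 | T7 45-48 | T1 48-51 | T2 51-52 | T4 52-55 | T6 55-58 | T7 58-61 | T1 61-64 | T4 64-67 | T1 67-69 | T4 69-70 |
Completion: T1=69  T2=52  T3=8  T4=70  T5=12  T6=58  T7=61

T6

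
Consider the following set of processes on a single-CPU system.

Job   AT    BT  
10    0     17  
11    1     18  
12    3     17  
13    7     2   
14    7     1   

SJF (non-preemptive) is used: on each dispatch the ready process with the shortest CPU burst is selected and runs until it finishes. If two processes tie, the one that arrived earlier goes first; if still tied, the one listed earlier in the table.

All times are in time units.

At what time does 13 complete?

Gantt: | 10 0-17 | 14 17-18 | 13 18-20 | 12 20-37 | 11 37-55 |
Completion: 10=17  11=55  12=37  13=20  14=18
Turnaround (C−A): 10=17  11=54  12=34  13=13  14=11

20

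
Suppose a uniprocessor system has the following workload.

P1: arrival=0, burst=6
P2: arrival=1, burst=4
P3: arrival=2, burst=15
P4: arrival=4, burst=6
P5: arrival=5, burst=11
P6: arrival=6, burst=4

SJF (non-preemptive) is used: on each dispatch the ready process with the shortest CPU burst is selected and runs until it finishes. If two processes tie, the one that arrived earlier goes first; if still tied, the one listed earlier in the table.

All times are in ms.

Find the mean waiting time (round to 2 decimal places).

10.50

Schedule: | P1 0-6 | P2 6-10 | P6 10-14 | P4 14-20 | P5 20-31 | P3 31-46 |
Completion: P1=6  P2=10  P3=46  P4=20  P5=31  P6=14
Waiting times: P1=0, P2=5, P3=29, P4=10, P5=15, P6=4
Average waiting = (0+5+29+10+15+4) / 6 = 63/6 = 10.50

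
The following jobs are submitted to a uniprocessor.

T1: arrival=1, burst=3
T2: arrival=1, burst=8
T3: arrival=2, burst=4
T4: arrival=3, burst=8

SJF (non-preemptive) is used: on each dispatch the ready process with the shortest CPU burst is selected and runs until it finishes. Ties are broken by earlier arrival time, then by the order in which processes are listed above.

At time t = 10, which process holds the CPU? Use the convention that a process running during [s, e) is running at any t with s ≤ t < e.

T2

Timeline: | idle 0-1 | T1 1-4 | T3 4-8 | T2 8-16 | T4 16-24 |
Completion: T1=4  T2=16  T3=8  T4=24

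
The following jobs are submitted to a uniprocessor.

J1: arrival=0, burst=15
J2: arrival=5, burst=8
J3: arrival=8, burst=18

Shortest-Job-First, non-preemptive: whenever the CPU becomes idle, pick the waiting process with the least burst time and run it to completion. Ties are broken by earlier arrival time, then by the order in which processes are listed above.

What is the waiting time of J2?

Timeline: | J1 0-15 | J2 15-23 | J3 23-41 |
Completion: J1=15  J2=23  J3=41
Waiting(J2) = turnaround − burst = 18 − 8 = 10

10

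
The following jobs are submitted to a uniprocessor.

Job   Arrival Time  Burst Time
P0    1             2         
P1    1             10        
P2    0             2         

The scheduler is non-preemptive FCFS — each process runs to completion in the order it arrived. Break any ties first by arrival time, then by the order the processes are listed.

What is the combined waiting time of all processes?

Schedule: | P2 0-2 | P0 2-4 | P1 4-14 |
Completion: P0=4  P1=14  P2=2
Turnaround (C−A): P0=3  P1=13  P2=2
Waiting = turnaround − burst: P0=1, P1=3, P2=0
Total waiting = 1 + 3 + 0 = 4

4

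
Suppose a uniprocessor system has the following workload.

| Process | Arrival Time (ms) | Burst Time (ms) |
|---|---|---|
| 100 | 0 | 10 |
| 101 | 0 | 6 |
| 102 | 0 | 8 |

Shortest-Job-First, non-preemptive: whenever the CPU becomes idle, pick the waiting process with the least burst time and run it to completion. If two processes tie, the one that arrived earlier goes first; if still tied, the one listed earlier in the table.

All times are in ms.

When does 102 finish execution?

14

Gantt: | 101 0-6 | 102 6-14 | 100 14-24 |
Completion: 100=24  101=6  102=14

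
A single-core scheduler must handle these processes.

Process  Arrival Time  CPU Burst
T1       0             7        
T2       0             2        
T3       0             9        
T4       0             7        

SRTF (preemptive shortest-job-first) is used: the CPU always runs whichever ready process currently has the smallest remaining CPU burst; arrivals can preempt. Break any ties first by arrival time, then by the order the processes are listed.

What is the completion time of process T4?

16

Gantt: | T2 0-2 | T1 2-9 | T4 9-16 | T3 16-25 |
Completion: T1=9  T2=2  T3=25  T4=16
Turnaround (C−A): T1=9  T2=2  T3=25  T4=16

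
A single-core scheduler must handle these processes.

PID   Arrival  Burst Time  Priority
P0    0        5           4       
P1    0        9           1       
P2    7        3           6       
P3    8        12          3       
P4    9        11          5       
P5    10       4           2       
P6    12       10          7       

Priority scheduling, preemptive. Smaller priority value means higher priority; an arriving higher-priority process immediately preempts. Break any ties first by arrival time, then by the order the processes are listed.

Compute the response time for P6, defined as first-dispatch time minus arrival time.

Schedule: | P1 0-9 | P3 9-10 | P5 10-14 | P3 14-25 | P0 25-30 | P4 30-41 | P2 41-44 | P6 44-54 |
Completion: P0=30  P1=9  P2=44  P3=25  P4=41  P5=14  P6=54
Response(P6) = first start − arrival = 44 − 12 = 32

32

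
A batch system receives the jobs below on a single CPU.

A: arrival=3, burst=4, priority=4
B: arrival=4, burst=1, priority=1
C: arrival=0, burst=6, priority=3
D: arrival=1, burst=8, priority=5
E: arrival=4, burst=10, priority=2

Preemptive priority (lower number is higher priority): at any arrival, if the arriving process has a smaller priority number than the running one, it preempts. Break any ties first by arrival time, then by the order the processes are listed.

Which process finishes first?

Schedule: | C 0-4 | B 4-5 | E 5-15 | C 15-17 | A 17-21 | D 21-29 |
Completion: A=21  B=5  C=17  D=29  E=15
Finish order: B → E → C → A → D

B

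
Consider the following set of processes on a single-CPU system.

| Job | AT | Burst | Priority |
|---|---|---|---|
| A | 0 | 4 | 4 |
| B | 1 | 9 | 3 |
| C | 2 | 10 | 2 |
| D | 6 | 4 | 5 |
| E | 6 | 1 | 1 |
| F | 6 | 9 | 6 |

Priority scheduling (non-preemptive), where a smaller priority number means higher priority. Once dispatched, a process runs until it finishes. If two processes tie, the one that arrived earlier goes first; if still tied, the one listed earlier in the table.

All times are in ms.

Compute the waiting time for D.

Timeline: | A 0-4 | C 4-14 | E 14-15 | B 15-24 | D 24-28 | F 28-37 |
Completion: A=4  B=24  C=14  D=28  E=15  F=37
Turnaround (C−A): A=4  B=23  C=12  D=22  E=9  F=31
Waiting(D) = turnaround − burst = 22 − 4 = 18

18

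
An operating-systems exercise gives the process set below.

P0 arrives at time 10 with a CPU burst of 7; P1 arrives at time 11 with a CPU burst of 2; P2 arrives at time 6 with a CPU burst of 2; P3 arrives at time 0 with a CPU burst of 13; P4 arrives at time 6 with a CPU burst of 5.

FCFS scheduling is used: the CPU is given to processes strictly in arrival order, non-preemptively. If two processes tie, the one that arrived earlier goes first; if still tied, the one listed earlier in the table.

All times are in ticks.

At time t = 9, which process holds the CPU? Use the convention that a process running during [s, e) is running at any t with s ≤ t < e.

Gantt: | P3 0-13 | P2 13-15 | P4 15-20 | P0 20-27 | P1 27-29 |
Completion: P0=27  P1=29  P2=15  P3=13  P4=20
Turnaround (C−A): P0=17  P1=18  P2=9  P3=13  P4=14

P3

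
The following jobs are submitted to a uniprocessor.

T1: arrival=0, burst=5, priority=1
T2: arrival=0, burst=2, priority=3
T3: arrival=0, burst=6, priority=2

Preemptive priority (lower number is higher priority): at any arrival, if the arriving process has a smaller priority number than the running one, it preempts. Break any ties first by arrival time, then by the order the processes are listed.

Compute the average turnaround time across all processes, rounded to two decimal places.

Timeline: | T1 0-5 | T3 5-11 | T2 11-13 |
Completion: T1=5  T2=13  T3=11
Turnaround times: T1=5, T2=13, T3=11
Average turnaround = (5+13+11) / 3 = 29/3 = 9.67

9.67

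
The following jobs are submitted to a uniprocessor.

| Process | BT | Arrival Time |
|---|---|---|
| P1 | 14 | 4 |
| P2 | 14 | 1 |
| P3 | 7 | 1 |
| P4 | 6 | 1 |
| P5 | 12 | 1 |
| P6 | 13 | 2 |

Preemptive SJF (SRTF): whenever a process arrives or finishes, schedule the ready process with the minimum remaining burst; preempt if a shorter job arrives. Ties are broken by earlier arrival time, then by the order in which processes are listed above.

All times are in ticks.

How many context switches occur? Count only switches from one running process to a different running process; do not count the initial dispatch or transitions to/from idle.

5

Timeline: | idle 0-1 | P4 1-7 | P3 7-14 | P5 14-26 | P6 26-39 | P2 39-53 | P1 53-67 |
Completion: P1=67  P2=53  P3=14  P4=7  P5=26  P6=39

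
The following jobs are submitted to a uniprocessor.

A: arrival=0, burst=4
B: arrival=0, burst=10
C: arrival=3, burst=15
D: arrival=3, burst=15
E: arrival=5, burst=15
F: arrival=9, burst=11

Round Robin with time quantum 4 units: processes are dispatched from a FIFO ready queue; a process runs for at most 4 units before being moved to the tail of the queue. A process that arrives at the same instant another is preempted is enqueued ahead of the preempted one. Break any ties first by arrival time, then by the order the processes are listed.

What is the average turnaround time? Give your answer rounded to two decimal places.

Gantt: | A 0-4 | B 4-8 | C 8-12 | D 12-16 | E 16-20 | B 20-24 | F 24-28 | C 28-32 | D 32-36 | E 36-40 | B 40-42 | F 42-46 | C 46-50 | D 50-54 | E 54-58 | F 58-61 | C 61-64 | D 64-67 | E 67-70 |
Completion: A=4  B=42  C=64  D=67  E=70  F=61
Turnaround (C−A): A=4  B=42  C=61  D=64  E=65  F=52
Turnaround times: A=4, B=42, C=61, D=64, E=65, F=52
Average turnaround = (4+42+61+64+65+52) / 6 = 288/6 = 48.00

48.00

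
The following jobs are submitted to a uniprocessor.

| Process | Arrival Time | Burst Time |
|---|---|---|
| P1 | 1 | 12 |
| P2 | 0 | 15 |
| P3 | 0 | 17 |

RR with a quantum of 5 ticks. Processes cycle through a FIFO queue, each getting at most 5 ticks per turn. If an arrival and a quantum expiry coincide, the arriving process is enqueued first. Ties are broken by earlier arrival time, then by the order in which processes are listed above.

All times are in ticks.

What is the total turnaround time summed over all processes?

120

Schedule: | P2 0-5 | P3 5-10 | P1 10-15 | P2 15-20 | P3 20-25 | P1 25-30 | P2 30-35 | P3 35-40 | P1 40-42 | P3 42-44 |
Completion: P1=42  P2=35  P3=44
Turnaround (C−A): P1=41  P2=35  P3=44
Turnaround = completion − arrival: P1=41, P2=35, P3=44
Total turnaround = 41 + 35 + 44 = 120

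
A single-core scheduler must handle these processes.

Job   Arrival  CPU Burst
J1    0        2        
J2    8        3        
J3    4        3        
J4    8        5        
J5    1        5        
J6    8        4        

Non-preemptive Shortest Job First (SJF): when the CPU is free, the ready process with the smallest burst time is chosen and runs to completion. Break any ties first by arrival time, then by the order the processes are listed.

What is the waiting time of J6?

Gantt: | J1 0-2 | J5 2-7 | J3 7-10 | J2 10-13 | J6 13-17 | J4 17-22 |
Completion: J1=2  J2=13  J3=10  J4=22  J5=7  J6=17
Turnaround (C−A): J1=2  J2=5  J3=6  J4=14  J5=6  J6=9
Waiting(J6) = turnaround − burst = 9 − 4 = 5

5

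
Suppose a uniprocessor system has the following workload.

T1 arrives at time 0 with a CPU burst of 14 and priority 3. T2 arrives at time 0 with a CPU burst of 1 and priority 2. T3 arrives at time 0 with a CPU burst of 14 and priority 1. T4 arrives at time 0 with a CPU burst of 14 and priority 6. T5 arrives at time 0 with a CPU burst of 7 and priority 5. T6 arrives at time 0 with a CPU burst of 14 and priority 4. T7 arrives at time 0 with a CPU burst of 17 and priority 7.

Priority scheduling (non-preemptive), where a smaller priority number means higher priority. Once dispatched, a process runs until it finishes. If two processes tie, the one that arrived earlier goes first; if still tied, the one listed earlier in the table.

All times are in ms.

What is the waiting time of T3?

Timeline: | T3 0-14 | T2 14-15 | T1 15-29 | T6 29-43 | T5 43-50 | T4 50-64 | T7 64-81 |
Completion: T1=29  T2=15  T3=14  T4=64  T5=50  T6=43  T7=81
Waiting(T3) = turnaround − burst = 14 − 14 = 0

0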